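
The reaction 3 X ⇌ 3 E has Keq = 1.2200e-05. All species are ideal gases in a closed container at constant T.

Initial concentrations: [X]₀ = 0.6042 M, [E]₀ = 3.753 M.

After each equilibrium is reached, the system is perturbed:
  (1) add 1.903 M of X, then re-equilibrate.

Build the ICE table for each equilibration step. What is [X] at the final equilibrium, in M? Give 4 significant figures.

Q₀ = 239.7 vs Keq = 1.2200e-05 ⇒ Q>K, reverse
Step 1:
                   X          E
  Initial     0.6042      3.753
  Change       3.655     -3.655
  Equil        4.259    0.09805
  solve Keq expr → x = -1.218; check Q = 1.2200e-05
Then add 1.903 M of X.
Step 2:
                   X          E
  Initial      6.162    0.09805
  Change    -0.04282    0.04282
  Equil        6.119     0.1409
  solve Keq expr → x = 0.01427; check Q = 1.2200e-05

[X]_eq = 6.119 M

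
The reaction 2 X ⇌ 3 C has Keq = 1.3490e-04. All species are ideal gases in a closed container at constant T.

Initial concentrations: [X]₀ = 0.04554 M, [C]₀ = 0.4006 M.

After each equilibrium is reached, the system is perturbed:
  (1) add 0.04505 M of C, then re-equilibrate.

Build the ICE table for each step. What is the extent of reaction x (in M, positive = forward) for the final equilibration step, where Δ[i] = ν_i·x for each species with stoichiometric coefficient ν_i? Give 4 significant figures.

Q₀ = 31 vs Keq = 1.3490e-04 ⇒ Q>K, reverse
Step 1:
                   X          C
  init       0.04554     0.4006
  Δ           0.2518    -0.3778
  eq          0.2974    0.02285
  solve Keq expr → x = -0.1259; check Q = 1.3490e-04
Then add 0.04505 M of C.
Step 2:
                   X          C
  init        0.2974     0.0679
  Δ          0.02906   -0.04358
  eq          0.3264    0.02431
  solve Keq expr → x = -0.01453; check Q = 1.3490e-04

x = -0.01453 M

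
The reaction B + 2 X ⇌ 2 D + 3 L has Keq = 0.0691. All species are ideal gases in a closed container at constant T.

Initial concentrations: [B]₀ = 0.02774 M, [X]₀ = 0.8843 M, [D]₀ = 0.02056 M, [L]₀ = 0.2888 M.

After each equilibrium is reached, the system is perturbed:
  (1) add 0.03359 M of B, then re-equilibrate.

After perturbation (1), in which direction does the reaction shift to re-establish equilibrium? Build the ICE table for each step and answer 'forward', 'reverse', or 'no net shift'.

Q₀ = 4.6939e-04 vs Keq = 0.0691 ⇒ Q<K, forward
Step 1:
                   B          X          D          L
  init       0.02774     0.8843    0.02056     0.2888
  Δ         -0.02341   -0.04681    0.04681    0.07022
  eq        0.004334     0.8375    0.06737      0.359
  solve Keq expr → x = 0.02341; check Q = 0.0691
Then add 0.03359 M of B.
Step 2:
                   B          X          D          L
  init       0.03792     0.8375    0.06737      0.359
  Δ         -0.01938   -0.03876    0.03876    0.05813
  eq         0.01855     0.7987     0.1061     0.4172
  solve Keq expr → x = 0.01938; check Q = 0.0691

Direction: forward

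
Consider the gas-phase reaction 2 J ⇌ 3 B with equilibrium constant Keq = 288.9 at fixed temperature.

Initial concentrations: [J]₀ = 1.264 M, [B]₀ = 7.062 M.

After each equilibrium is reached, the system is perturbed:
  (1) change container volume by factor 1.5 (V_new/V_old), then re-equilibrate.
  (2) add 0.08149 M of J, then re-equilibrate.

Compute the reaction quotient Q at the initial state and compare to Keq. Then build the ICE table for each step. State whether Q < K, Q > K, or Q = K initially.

Q₀ = 220.4 vs Keq = 288.9 ⇒ Q<K, forward
Step 1:
                  J         B
  init        1.264     7.062
  Δ         -0.1181    0.1771
  eq          1.146     7.239
  solve Keq expr → x = 0.05904; check Q = 288.9
Then change container volume by factor 1.5 (V_new/V_old).
Step 2:
                  J         B
  init       0.7639     4.826
  Δ         -0.1084    0.1626
  eq         0.6555     4.989
  solve Keq expr → x = 0.0542; check Q = 288.9
Then add 0.08149 M of J.
Step 3:
                  J         B
  init        0.737     4.989
  Δ        -0.06283   0.09424
  eq         0.6742     5.083
  solve Keq expr → x = 0.03141; check Q = 288.9

Q₀ = 220.4; Q < K (proceeds forward)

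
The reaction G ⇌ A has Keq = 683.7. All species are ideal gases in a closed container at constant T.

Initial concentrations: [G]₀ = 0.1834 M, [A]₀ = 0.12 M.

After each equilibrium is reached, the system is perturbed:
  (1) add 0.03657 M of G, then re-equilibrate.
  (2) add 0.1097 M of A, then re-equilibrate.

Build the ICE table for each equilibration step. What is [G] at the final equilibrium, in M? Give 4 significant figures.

Q₀ = 0.6543 vs Keq = 683.7 ⇒ Q<K, forward
Step 1:
                  G         A
  Initial    0.1834      0.12
  Change     -0.183     0.183
  Equil   4.4311e-04     0.303
  solve Keq expr → x = 0.183; check Q = 683.7
Then add 0.03657 M of G.
Step 2:
                  G         A
  Initial   0.03701     0.303
  Change   -0.03652   0.03652
  Equil   4.9652e-04    0.3395
  solve Keq expr → x = 0.03652; check Q = 683.7
Then add 0.1097 M of A.
Step 3:
                  G         A
  Initial 4.9652e-04    0.4492
  Change  1.6022e-04 -1.6022e-04
  Equil   6.5674e-04     0.449
  solve Keq expr → x = -1.6022e-04; check Q = 683.7

[G]_eq = 6.5674e-04 M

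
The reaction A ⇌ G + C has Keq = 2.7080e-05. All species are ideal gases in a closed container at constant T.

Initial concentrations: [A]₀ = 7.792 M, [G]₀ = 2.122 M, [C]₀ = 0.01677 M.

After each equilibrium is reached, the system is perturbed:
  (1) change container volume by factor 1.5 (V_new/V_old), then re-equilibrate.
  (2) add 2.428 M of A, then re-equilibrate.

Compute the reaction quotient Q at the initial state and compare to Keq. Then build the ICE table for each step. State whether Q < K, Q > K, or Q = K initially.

Q₀ = 0.004567; Q > K (proceeds reverse)

Q₀ = 0.004567 vs Keq = 2.7080e-05 ⇒ Q>K, reverse
Step 1:
                  A         G         C
  init        7.792     2.122   0.01677
  Δ         0.01667  -0.01667  -0.01667
  eq          7.809     2.105 1.0044e-04
  solve Keq expr → x = -0.01667; check Q = 2.7080e-05
Then change container volume by factor 1.5 (V_new/V_old).
Step 2:
                  A         G         C
  init        5.206     1.404 6.6960e-05
  Δ       -3.3477e-05 3.3477e-05 3.3477e-05
  eq          5.206     1.404 1.0044e-04
  solve Keq expr → x = 3.3477e-05; check Q = 2.7080e-05
Then add 2.428 M of A.
Step 3:
                  A         G         C
  init        7.634     1.404 1.0044e-04
  Δ       -4.6839e-05 4.6839e-05 4.6839e-05
  eq          7.634     1.404 1.4728e-04
  solve Keq expr → x = 4.6839e-05; check Q = 2.7080e-05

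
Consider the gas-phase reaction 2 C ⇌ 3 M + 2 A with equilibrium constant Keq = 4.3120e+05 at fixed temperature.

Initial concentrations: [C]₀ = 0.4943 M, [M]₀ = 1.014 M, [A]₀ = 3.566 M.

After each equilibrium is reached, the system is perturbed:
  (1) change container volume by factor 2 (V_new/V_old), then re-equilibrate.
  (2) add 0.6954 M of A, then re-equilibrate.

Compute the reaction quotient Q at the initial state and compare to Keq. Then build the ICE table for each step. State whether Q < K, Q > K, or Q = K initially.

Q₀ = 54.26 vs Keq = 4.3120e+05 ⇒ Q<K, forward
Step 1:
                  C         M         A
  I          0.4943     1.014     3.566
  C         -0.4802    0.7203    0.4802
  E         0.01407     1.734     4.046
  solve Keq expr → x = 0.2401; check Q = 4.3120e+05
Then change container volume by factor 2 (V_new/V_old).
Step 2:
                  C         M         A
  I        0.007037    0.8672     2.023
  C       -0.004514  0.006771  0.004514
  E        0.002523    0.8739     2.028
  solve Keq expr → x = 0.002257; check Q = 4.3120e+05
Then add 0.6954 M of A.
Step 3:
                  C         M         A
  I        0.002523    0.8739     2.723
  C       8.5667e-04 -0.001285 -8.5667e-04
  E        0.003379    0.8727     2.722
  solve Keq expr → x = -4.2834e-04; check Q = 4.3120e+05

Q₀ = 54.26; Q < K (proceeds forward)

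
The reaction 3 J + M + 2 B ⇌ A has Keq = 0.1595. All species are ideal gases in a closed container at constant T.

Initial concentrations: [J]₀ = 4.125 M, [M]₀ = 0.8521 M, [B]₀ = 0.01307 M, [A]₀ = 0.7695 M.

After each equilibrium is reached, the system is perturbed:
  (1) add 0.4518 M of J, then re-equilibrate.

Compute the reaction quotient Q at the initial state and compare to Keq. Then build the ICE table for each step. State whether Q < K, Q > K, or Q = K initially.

Q₀ = 75.32 vs Keq = 0.1595 ⇒ Q>K, reverse
Step 1:
                  J         M         B         A
  Initial     4.125    0.8521   0.01307    0.7695
  Change     0.3149     0.105    0.2099    -0.105
  Equil        4.44    0.9571     0.223    0.6645
  solve Keq expr → x = -0.105; check Q = 0.1595
Then add 0.4518 M of J.
Step 2:
                  J         M         B         A
  Initial     4.892    0.9571     0.223    0.6645
  Change   -0.03726  -0.01242  -0.02484   0.01242
  Equil       4.854    0.9447    0.1982    0.6769
  solve Keq expr → x = 0.01242; check Q = 0.1595

Q₀ = 75.32; Q > K (proceeds reverse)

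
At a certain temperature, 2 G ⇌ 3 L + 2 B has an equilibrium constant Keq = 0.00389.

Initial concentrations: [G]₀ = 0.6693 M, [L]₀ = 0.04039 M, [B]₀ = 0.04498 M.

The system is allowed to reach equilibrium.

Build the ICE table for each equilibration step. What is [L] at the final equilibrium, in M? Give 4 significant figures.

[L]_eq = 0.2847 M

Q₀ = 2.9759e-07 vs Keq = 0.00389 ⇒ Q<K, forward
Step 1:
                    G           L           B
  init         0.6693     0.04039     0.04498
  Δ           -0.1629      0.2443      0.1629
  eq           0.5064      0.2847      0.2079
  solve Keq expr → x = 0.08145; check Q = 0.00389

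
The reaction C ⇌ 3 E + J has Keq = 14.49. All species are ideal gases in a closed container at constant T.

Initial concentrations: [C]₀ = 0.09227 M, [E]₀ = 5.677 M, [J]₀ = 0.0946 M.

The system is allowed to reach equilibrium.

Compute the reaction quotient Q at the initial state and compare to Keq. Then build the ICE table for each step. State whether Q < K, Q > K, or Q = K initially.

Q₀ = 187.6 vs Keq = 14.49 ⇒ Q>K, reverse
Step 1:
                  C         E         J
  I         0.09227     5.677    0.0946
  C         0.07917   -0.2375  -0.07917
  E          0.1714      5.44   0.01543
  solve Keq expr → x = -0.07917; check Q = 14.49

Q₀ = 187.6; Q > K (proceeds reverse)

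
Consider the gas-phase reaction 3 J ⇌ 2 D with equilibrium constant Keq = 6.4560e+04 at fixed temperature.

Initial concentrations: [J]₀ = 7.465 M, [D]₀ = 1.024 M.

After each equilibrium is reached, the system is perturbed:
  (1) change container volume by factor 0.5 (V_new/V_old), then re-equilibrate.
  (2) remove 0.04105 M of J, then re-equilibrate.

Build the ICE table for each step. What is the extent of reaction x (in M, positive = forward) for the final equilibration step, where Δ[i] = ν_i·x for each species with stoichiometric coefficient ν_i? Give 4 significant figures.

Q₀ = 0.002521 vs Keq = 6.4560e+04 ⇒ Q<K, forward
Step 1:
                    J           D
  init          7.465       1.024
  Δ            -7.383       4.922
  eq          0.08182       5.946
  solve Keq expr → x = 2.461; check Q = 6.4560e+04
Then change container volume by factor 0.5 (V_new/V_old).
Step 2:
                    J           D
  init         0.1636       11.89
  Δ          -0.03359      0.0224
  eq             0.13       11.91
  solve Keq expr → x = 0.0112; check Q = 6.4560e+04
Then remove 0.04105 M of J.
Step 3:
                    J           D
  init        0.08899       11.91
  Δ           0.04085    -0.02723
  eq           0.1298       11.89
  solve Keq expr → x = -0.01362; check Q = 6.4560e+04

x = -0.01362 M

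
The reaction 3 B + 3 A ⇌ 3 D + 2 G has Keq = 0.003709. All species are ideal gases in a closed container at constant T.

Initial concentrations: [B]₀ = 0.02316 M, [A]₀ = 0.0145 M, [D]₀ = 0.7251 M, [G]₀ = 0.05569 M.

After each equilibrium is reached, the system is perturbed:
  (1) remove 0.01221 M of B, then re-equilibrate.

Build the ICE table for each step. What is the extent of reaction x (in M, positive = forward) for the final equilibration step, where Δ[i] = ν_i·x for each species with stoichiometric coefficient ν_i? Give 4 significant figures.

Q₀ = 3.1220e+07 vs Keq = 0.003709 ⇒ Q>K, reverse
Step 1:
                   B          A          D          G
  init       0.02316     0.0145     0.7251    0.05569
  Δ          0.08335    0.08335   -0.08335   -0.05556
  eq          0.1065    0.09785     0.6418 1.2602e-04
  solve Keq expr → x = -0.02778; check Q = 0.003709
Then remove 0.01221 M of B.
Step 2:
                   B          A          D          G
  init        0.0943    0.09785     0.6418 1.2602e-04
  Δ       3.1391e-05 3.1391e-05 -3.1391e-05 -2.0927e-05
  eq         0.09433    0.09788     0.6417 1.0510e-04
  solve Keq expr → x = -1.0464e-05; check Q = 0.003709

x = -1.0464e-05 M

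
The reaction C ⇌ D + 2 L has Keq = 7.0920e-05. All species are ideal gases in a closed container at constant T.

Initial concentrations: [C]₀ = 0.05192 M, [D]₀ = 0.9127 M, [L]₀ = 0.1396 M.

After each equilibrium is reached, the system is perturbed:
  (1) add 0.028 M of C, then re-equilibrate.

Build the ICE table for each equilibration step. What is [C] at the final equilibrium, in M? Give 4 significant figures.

Q₀ = 0.3426 vs Keq = 7.0920e-05 ⇒ Q>K, reverse
Step 1:
                  C         D         L
  init      0.05192    0.9127    0.1396
  Δ         0.06821  -0.06821   -0.1364
  eq         0.1201    0.8445  0.003176
  solve Keq expr → x = -0.06821; check Q = 7.0920e-05
Then add 0.028 M of C.
Step 2:
                  C         D         L
  init       0.1481    0.8445  0.003176
  Δ       -1.7417e-04 1.7417e-04 3.4835e-04
  eq          0.148    0.8447  0.003525
  solve Keq expr → x = 1.7417e-04; check Q = 7.0920e-05

[C]_eq = 0.148 M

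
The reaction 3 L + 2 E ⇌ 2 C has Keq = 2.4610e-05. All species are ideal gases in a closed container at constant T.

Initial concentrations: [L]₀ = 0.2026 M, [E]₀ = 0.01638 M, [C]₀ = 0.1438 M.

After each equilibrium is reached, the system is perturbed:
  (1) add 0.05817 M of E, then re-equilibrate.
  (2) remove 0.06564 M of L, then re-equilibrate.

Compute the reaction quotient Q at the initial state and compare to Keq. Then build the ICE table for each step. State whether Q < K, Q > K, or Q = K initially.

Q₀ = 9268 vs Keq = 2.4610e-05 ⇒ Q>K, reverse
Step 1:
                  L         E         C
  Initial    0.2026   0.01638    0.1438
  Change     0.2154    0.1436   -0.1436
  Equil       0.418      0.16 2.1444e-04
  solve Keq expr → x = -0.07179; check Q = 2.4610e-05
Then add 0.05817 M of E.
Step 2:
                  L         E         C
  Initial     0.418    0.2181 2.1444e-04
  Change  -1.1663e-04 -7.7754e-05 7.7754e-05
  Equil      0.4179    0.2181 2.9220e-04
  solve Keq expr → x = 3.8877e-05; check Q = 2.4610e-05
Then remove 0.06564 M of L.
Step 3:
                  L         E         C
  Initial    0.3522    0.2181 2.9220e-04
  Change  9.8861e-05 6.5907e-05 -6.5907e-05
  Equil      0.3523    0.2181 2.2629e-04
  solve Keq expr → x = -3.2954e-05; check Q = 2.4610e-05

Q₀ = 9268; Q > K (proceeds reverse)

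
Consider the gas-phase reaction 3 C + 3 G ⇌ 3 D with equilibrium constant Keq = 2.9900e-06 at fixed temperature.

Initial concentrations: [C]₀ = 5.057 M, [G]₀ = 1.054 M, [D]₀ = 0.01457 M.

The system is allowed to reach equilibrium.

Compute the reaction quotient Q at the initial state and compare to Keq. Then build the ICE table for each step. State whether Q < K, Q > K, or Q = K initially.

Q₀ = 2.0426e-08; Q < K (proceeds forward)

Q₀ = 2.0426e-08 vs Keq = 2.9900e-06 ⇒ Q<K, forward
Step 1:
                  C         G         D
  init        5.057     1.054   0.01457
  Δ        -0.05723  -0.05723   0.05723
  eq              5    0.9968    0.0718
  solve Keq expr → x = 0.01908; check Q = 2.9900e-06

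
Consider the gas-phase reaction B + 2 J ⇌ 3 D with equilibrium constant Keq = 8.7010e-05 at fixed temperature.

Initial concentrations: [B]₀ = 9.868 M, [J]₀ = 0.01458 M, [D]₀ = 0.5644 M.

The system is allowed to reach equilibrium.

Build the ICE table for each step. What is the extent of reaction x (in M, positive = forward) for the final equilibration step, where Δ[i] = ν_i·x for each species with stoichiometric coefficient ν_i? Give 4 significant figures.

x = -0.172 M

Q₀ = 85.71 vs Keq = 8.7010e-05 ⇒ Q>K, reverse
Step 1:
                  B         J         D
  init        9.868   0.01458    0.5644
  Δ           0.172    0.3441   -0.5161
  eq          10.04    0.3587   0.04826
  solve Keq expr → x = -0.172; check Q = 8.7010e-05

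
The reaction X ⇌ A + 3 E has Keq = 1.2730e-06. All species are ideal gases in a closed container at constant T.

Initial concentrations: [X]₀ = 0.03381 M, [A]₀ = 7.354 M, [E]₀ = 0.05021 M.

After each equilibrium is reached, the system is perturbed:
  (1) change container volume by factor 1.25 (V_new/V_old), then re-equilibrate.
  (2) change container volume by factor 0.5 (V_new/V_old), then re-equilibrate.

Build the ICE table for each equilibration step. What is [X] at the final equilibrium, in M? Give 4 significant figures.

Q₀ = 0.02753 vs Keq = 1.2730e-06 ⇒ Q>K, reverse
Step 1:
                   X          A          E
  Initial    0.03381      7.354    0.05021
  Change     0.01605   -0.01605   -0.04816
  Equil      0.04986      7.338   0.002053
  solve Keq expr → x = -0.01605; check Q = 1.2730e-06
Then change container volume by factor 1.25 (V_new/V_old).
Step 2:
                   X          A          E
  Initial    0.03989       5.87   0.001642
  Change  -1.3607e-04 1.3607e-04 4.0820e-04
  Equil      0.03975       5.87    0.00205
  solve Keq expr → x = 1.3607e-04; check Q = 1.2730e-06
Then change container volume by factor 0.5 (V_new/V_old).
Step 3:
                   X          A          E
  Initial    0.07951      11.74   0.004101
  Change  6.8152e-04 -6.8152e-04  -0.002045
  Equil      0.08019      11.74   0.002056
  solve Keq expr → x = -6.8152e-04; check Q = 1.2730e-06

[X]_eq = 0.08019 M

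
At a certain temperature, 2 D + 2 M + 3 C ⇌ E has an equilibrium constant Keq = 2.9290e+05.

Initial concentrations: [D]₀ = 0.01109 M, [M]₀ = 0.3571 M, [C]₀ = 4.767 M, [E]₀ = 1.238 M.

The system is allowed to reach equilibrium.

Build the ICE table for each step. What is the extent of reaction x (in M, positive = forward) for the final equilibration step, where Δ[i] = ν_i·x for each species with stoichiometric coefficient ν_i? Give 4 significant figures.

Q₀ = 728.7 vs Keq = 2.9290e+05 ⇒ Q<K, forward
Step 1:
                  D         M         C         E
  Initial   0.01109    0.3571     4.767     1.238
  Change   -0.01052  -0.01052  -0.01577  0.005258
  Equil   5.7399e-04    0.3466     4.751     1.243
  solve Keq expr → x = 0.005258; check Q = 2.9290e+05

x = 0.005258 M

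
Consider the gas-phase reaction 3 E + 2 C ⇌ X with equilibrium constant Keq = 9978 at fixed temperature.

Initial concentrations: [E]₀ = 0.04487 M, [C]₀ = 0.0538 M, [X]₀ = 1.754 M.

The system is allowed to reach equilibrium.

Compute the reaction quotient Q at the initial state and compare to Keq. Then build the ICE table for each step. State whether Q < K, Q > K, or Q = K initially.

Q₀ = 6.7081e+06; Q > K (proceeds reverse)

Q₀ = 6.7081e+06 vs Keq = 9978 ⇒ Q>K, reverse
Step 1:
                   E          C          X
  Initial    0.04487     0.0538      1.754
  Change       0.149    0.09932   -0.04966
  Equil       0.1939     0.1531      1.704
  solve Keq expr → x = -0.04966; check Q = 9978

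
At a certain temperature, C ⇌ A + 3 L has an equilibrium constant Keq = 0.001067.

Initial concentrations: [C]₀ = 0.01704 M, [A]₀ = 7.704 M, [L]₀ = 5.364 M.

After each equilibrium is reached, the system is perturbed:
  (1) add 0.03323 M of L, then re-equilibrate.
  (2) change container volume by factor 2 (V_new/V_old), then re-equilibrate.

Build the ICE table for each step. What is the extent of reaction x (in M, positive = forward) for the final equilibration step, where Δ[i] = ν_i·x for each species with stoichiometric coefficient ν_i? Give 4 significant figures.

x = 0.01131 M

Q₀ = 6.9777e+04 vs Keq = 0.001067 ⇒ Q>K, reverse
Step 1:
                  C         A         L
  init      0.01704     7.704     5.364
  Δ           1.765    -1.765    -5.296
  eq          1.782     5.939   0.06841
  solve Keq expr → x = -1.765; check Q = 0.001067
Then add 0.03323 M of L.
Step 2:
                  C         A         L
  init        1.782     5.939    0.1016
  Δ         0.01102  -0.01102  -0.03305
  eq          1.793     5.928    0.0686
  solve Keq expr → x = -0.01102; check Q = 0.001067
Then change container volume by factor 2 (V_new/V_old).
Step 3:
                  C         A         L
  init       0.8966     2.964    0.0343
  Δ        -0.01131   0.01131   0.03392
  eq         0.8853     2.975   0.06822
  solve Keq expr → x = 0.01131; check Q = 0.001067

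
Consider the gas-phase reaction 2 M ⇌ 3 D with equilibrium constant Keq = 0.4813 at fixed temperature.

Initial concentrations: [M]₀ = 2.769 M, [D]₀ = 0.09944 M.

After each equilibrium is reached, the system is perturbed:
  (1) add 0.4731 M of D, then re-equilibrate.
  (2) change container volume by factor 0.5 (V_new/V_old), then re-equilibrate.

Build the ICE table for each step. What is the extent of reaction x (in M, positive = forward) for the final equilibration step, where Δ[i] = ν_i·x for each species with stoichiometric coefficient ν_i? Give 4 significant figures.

x = -0.1533 M

Q₀ = 1.2824e-04 vs Keq = 0.4813 ⇒ Q<K, forward
Step 1:
                    M           D
  init          2.769     0.09944
  Δ           -0.7643       1.147
  eq            2.005       1.246
  solve Keq expr → x = 0.3822; check Q = 0.4813
Then add 0.4731 M of D.
Step 2:
                    M           D
  init          2.005       1.719
  Δ            0.2482     -0.3723
  eq            2.253       1.347
  solve Keq expr → x = -0.1241; check Q = 0.4813
Then change container volume by factor 0.5 (V_new/V_old).
Step 3:
                    M           D
  init          4.506       2.694
  Δ            0.3065     -0.4598
  eq            4.812       2.234
  solve Keq expr → x = -0.1533; check Q = 0.4813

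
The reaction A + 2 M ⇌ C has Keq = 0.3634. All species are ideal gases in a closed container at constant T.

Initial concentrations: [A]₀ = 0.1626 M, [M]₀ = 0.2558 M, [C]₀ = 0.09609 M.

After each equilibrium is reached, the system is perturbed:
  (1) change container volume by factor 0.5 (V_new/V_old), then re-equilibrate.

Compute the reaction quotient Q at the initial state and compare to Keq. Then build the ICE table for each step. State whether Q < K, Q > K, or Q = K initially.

Q₀ = 9.031 vs Keq = 0.3634 ⇒ Q>K, reverse
Step 1:
                    A           M           C
  I            0.1626      0.2558     0.09609
  C            0.0807      0.1614     -0.0807
  E            0.2433      0.4172     0.01539
  solve Keq expr → x = -0.0807; check Q = 0.3634
Then change container volume by factor 0.5 (V_new/V_old).
Step 2:
                    A           M           C
  I            0.4866      0.8344     0.03078
  C          -0.05289     -0.1058     0.05289
  E            0.4337      0.7286     0.08367
  solve Keq expr → x = 0.05289; check Q = 0.3634

Q₀ = 9.031; Q > K (proceeds reverse)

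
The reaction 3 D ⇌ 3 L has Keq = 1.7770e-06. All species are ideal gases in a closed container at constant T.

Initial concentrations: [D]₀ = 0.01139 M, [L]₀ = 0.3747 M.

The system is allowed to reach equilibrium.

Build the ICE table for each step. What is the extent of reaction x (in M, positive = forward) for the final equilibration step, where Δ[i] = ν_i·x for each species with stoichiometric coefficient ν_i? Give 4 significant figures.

x = -0.1234 M

Q₀ = 3.5602e+04 vs Keq = 1.7770e-06 ⇒ Q>K, reverse
Step 1:
                   D          L
  init       0.01139     0.3747
  Δ           0.3701    -0.3701
  eq          0.3815    0.00462
  solve Keq expr → x = -0.1234; check Q = 1.7770e-06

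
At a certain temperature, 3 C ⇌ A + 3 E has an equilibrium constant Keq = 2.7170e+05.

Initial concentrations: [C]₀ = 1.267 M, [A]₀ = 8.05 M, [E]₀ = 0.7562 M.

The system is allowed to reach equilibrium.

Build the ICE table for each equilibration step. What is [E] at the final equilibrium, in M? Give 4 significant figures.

[E]_eq = 1.962 M

Q₀ = 1.711 vs Keq = 2.7170e+05 ⇒ Q<K, forward
Step 1:
                   C          A          E
  I            1.267       8.05     0.7562
  C           -1.205     0.4018      1.205
  E          0.06169      8.452      1.962
  solve Keq expr → x = 0.4018; check Q = 2.7170e+05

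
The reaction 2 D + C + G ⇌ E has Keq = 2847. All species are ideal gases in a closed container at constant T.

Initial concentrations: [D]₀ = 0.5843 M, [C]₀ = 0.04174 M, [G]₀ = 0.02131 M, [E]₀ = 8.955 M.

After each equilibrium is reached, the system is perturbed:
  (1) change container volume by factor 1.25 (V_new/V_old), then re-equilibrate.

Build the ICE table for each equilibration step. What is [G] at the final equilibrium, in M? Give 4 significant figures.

Q₀ = 2.9489e+04 vs Keq = 2847 ⇒ Q>K, reverse
Step 1:
                  D         C         G         E
  I          0.5843   0.04174   0.02131     8.955
  C          0.1014   0.05068   0.05068  -0.05068
  E          0.6857   0.09242   0.07199     8.904
  solve Keq expr → x = -0.05068; check Q = 2847
Then change container volume by factor 1.25 (V_new/V_old).
Step 2:
                  D         C         G         E
  I          0.5485   0.07393   0.05759     7.123
  C         0.03924   0.01962   0.01962  -0.01962
  E          0.5878   0.09355   0.07721     7.104
  solve Keq expr → x = -0.01962; check Q = 2847

[G]_eq = 0.07721 M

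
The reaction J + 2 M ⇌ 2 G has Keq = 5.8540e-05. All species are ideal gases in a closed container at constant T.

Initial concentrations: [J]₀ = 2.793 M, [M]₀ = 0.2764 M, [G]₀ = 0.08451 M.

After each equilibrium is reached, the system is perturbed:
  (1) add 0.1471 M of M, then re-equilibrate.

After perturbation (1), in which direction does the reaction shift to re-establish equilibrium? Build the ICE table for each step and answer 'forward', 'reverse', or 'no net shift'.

Q₀ = 0.03347 vs Keq = 5.8540e-05 ⇒ Q>K, reverse
Step 1:
                   J          M          G
  Initial      2.793     0.2764    0.08451
  Change     0.03996    0.07992   -0.07992
  Equil        2.833     0.3563   0.004589
  solve Keq expr → x = -0.03996; check Q = 5.8540e-05
Then add 0.1471 M of M.
Step 2:
                   J          M          G
  Initial      2.833     0.5034   0.004589
  Change  -9.3460e-04  -0.001869   0.001869
  Equil        2.832     0.5016   0.006458
  solve Keq expr → x = 9.3460e-04; check Q = 5.8540e-05

Direction: forward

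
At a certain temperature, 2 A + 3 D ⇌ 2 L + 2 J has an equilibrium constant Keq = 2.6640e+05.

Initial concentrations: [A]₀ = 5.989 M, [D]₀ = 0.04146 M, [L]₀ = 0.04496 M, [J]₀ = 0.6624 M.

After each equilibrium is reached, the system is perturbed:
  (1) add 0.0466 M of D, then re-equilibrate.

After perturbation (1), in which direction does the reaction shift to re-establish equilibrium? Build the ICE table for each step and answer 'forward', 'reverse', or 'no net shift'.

Q₀ = 0.347 vs Keq = 2.6640e+05 ⇒ Q<K, forward
Step 1:
                    A           D           L           J
  init          5.989     0.04146     0.04496      0.6624
  Δ          -0.02721    -0.04082     0.02721     0.02721
  eq            5.962  6.3958e-04     0.07217      0.6896
  solve Keq expr → x = 0.01361; check Q = 2.6640e+05
Then add 0.0466 M of D.
Step 2:
                    A           D           L           J
  init          5.962     0.04724     0.07217      0.6896
  Δ          -0.03093     -0.0464     0.03093     0.03093
  eq            5.931  8.3826e-04      0.1031      0.7205
  solve Keq expr → x = 0.01547; check Q = 2.6640e+05

Direction: forward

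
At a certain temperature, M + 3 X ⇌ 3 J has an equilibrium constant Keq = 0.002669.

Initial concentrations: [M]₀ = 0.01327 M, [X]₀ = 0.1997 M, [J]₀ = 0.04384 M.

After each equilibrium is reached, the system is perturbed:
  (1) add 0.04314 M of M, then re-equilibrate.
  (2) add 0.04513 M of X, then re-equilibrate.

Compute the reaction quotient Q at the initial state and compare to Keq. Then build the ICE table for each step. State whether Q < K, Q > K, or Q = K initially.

Q₀ = 0.7973; Q > K (proceeds reverse)

Q₀ = 0.7973 vs Keq = 0.002669 ⇒ Q>K, reverse
Step 1:
                  M         X         J
  I         0.01327    0.1997   0.04384
  C         0.01146   0.03438  -0.03438
  E         0.02473    0.2341   0.00946
  solve Keq expr → x = -0.01146; check Q = 0.002669
Then add 0.04314 M of M.
Step 2:
                  M         X         J
  I         0.06787    0.2341   0.00946
  C        -0.00117 -0.003511  0.003511
  E          0.0667    0.2306   0.01297
  solve Keq expr → x = 0.00117; check Q = 0.002669
Then add 0.04513 M of X.
Step 3:
                  M         X         J
  I          0.0667    0.2757   0.01297
  C       -7.8214e-04 -0.002346  0.002346
  E         0.06592    0.2734   0.01532
  solve Keq expr → x = 7.8214e-04; check Q = 0.002669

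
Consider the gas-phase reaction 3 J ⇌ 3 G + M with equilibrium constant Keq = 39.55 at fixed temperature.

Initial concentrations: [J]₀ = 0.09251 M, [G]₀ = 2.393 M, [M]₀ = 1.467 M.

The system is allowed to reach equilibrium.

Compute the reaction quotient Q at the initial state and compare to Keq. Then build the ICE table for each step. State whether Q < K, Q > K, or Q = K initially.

Q₀ = 2.5392e+04 vs Keq = 39.55 ⇒ Q>K, reverse
Step 1:
                   J          G          M
  I          0.09251      2.393      1.467
  C           0.5102    -0.5102    -0.1701
  E           0.6027      1.883      1.297
  solve Keq expr → x = -0.1701; check Q = 39.55

Q₀ = 2.5392e+04; Q > K (proceeds reverse)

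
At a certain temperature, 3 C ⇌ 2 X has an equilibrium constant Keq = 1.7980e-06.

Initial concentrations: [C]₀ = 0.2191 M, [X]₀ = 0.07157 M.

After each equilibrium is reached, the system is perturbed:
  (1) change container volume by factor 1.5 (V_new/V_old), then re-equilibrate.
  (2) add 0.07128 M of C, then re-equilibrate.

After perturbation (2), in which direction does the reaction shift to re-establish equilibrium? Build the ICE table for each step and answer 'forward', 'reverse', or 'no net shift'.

Direction: forward

Q₀ = 0.487 vs Keq = 1.7980e-06 ⇒ Q>K, reverse
Step 1:
                   C          X
  init        0.2191    0.07157
  Δ            0.107   -0.07132
  eq          0.3261 2.4968e-04
  solve Keq expr → x = -0.03566; check Q = 1.7980e-06
Then change container volume by factor 1.5 (V_new/V_old).
Step 2:
                   C          X
  init        0.2174 1.6645e-04
  Δ       4.5753e-05 -3.0502e-05
  eq          0.2174 1.3595e-04
  solve Keq expr → x = -1.5251e-05; check Q = 1.7980e-06
Then add 0.07128 M of C.
Step 3:
                   C          X
  init        0.2887 1.3595e-04
  Δ       -1.0792e-04 7.1947e-05
  eq          0.2886 2.0790e-04
  solve Keq expr → x = 3.5974e-05; check Q = 1.7980e-06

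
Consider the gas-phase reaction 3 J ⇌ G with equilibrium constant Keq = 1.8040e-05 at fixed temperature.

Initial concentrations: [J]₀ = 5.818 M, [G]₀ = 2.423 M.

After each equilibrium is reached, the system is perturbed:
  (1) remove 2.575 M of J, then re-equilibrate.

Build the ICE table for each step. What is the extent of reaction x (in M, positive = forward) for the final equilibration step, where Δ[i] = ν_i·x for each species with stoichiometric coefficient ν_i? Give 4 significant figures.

x = -0.01876 M

Q₀ = 0.0123 vs Keq = 1.8040e-05 ⇒ Q>K, reverse
Step 1:
                    J           G
  init          5.818       2.423
  Δ             7.151      -2.384
  eq            12.97     0.03935
  solve Keq expr → x = -2.384; check Q = 1.8040e-05
Then remove 2.575 M of J.
Step 2:
                    J           G
  init          10.39     0.03935
  Δ           0.05629    -0.01876
  eq            10.45     0.02059
  solve Keq expr → x = -0.01876; check Q = 1.8040e-05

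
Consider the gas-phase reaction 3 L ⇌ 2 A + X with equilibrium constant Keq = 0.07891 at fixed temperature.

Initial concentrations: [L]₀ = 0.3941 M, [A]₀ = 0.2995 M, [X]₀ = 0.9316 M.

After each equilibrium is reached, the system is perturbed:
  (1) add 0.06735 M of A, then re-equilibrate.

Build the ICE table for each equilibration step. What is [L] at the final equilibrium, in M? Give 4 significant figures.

Q₀ = 1.365 vs Keq = 0.07891 ⇒ Q>K, reverse
Step 1:
                   L          A          X
  init        0.3941     0.2995     0.9316
  Δ           0.2266     -0.151   -0.07552
  eq          0.6207     0.1485     0.8561
  solve Keq expr → x = -0.07552; check Q = 0.07891
Then add 0.06735 M of A.
Step 2:
                   L          A          X
  init        0.6207     0.2158     0.8561
  Δ          0.06304   -0.04202   -0.02101
  eq          0.6837     0.1738     0.8351
  solve Keq expr → x = -0.02101; check Q = 0.07891

[L]_eq = 0.6837 M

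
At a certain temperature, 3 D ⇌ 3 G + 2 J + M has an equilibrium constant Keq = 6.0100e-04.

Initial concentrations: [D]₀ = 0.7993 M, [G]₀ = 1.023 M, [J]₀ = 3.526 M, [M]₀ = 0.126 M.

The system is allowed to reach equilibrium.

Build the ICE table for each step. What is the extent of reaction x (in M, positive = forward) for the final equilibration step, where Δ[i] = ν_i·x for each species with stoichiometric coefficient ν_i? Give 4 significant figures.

Q₀ = 3.284 vs Keq = 6.0100e-04 ⇒ Q>K, reverse
Step 1:
                   D          G          J          M
  init        0.7993      1.023      3.526      0.126
  Δ            0.377     -0.377    -0.2513    -0.1257
  eq           1.176      0.646      3.275 3.3834e-04
  solve Keq expr → x = -0.1257; check Q = 6.0100e-04

x = -0.1257 M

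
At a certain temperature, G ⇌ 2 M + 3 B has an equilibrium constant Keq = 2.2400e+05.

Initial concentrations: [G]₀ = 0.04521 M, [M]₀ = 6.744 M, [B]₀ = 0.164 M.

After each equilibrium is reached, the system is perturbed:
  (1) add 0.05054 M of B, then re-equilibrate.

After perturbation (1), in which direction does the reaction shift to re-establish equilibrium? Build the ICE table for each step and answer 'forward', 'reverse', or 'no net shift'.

Direction: reverse

Q₀ = 4.437 vs Keq = 2.2400e+05 ⇒ Q<K, forward
Step 1:
                  G         M         B
  init      0.04521     6.744     0.164
  Δ         -0.0452   0.09041    0.1356
  eq      5.6084e-06     6.834    0.2996
  solve Keq expr → x = 0.0452; check Q = 2.2400e+05
Then add 0.05054 M of B.
Step 2:
                  G         M         B
  init    5.6084e-06     6.834    0.3502
  Δ       3.3430e-06 -6.6860e-06 -1.0029e-05
  eq      8.9514e-06     6.834    0.3501
  solve Keq expr → x = -3.3430e-06; check Q = 2.2400e+05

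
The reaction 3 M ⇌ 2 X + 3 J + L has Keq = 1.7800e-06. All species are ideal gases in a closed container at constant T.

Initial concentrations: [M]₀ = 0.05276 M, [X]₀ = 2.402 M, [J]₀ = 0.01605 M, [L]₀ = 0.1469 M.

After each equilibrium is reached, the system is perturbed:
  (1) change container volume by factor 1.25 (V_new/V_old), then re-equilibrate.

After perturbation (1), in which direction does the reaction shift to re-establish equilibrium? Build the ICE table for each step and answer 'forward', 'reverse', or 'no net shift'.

Q₀ = 0.02386 vs Keq = 1.7800e-06 ⇒ Q>K, reverse
Step 1:
                   M          X          J          L
  Initial    0.05276      2.402    0.01605     0.1469
  Change     0.01517   -0.01011   -0.01517  -0.005056
  Equil      0.06793      2.392 8.8258e-04     0.1418
  solve Keq expr → x = -0.005056; check Q = 1.7800e-06
Then change container volume by factor 1.25 (V_new/V_old).
Step 2:
                   M          X          J          L
  Initial    0.05434      1.914 7.0606e-04     0.1135
  Change  -1.7351e-04 1.1568e-04 1.7351e-04 5.7838e-05
  Equil      0.05417      1.914 8.7958e-04     0.1135
  solve Keq expr → x = 5.7838e-05; check Q = 1.7800e-06

Direction: forward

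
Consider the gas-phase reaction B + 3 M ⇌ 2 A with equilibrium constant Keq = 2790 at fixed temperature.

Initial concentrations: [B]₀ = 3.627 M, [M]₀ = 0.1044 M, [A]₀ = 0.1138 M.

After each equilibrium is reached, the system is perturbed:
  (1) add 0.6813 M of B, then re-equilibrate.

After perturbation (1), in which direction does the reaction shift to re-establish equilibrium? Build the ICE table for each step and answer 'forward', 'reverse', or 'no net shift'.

Q₀ = 3.138 vs Keq = 2790 ⇒ Q<K, forward
Step 1:
                  B         M         A
  I           3.627    0.1044    0.1138
  C        -0.02999  -0.08996   0.05998
  E           3.597   0.01444    0.1738
  solve Keq expr → x = 0.02999; check Q = 2790
Then add 0.6813 M of B.
Step 2:
                  B         M         A
  I           4.278   0.01444    0.1738
  C       -2.6116e-04 -7.8348e-04 5.2232e-04
  E           4.278   0.01365    0.1743
  solve Keq expr → x = 2.6116e-04; check Q = 2790

Direction: forward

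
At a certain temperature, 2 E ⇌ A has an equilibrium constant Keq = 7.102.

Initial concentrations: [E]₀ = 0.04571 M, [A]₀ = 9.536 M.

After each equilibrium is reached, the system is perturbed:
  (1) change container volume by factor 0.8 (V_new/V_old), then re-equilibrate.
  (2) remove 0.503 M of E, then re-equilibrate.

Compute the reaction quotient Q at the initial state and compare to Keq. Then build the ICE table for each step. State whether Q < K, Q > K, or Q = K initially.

Q₀ = 4564; Q > K (proceeds reverse)

Q₀ = 4564 vs Keq = 7.102 ⇒ Q>K, reverse
Step 1:
                  E         A
  init      0.04571     9.536
  Δ            1.08   -0.5399
  eq          1.125     8.996
  solve Keq expr → x = -0.5399; check Q = 7.102
Then change container volume by factor 0.8 (V_new/V_old).
Step 2:
                  E         A
  init        1.407     11.25
  Δ         -0.1445   0.07224
  eq          1.262     11.32
  solve Keq expr → x = 0.07224; check Q = 7.102
Then remove 0.503 M of E.
Step 3:
                  E         A
  init       0.7594     11.32
  Δ          0.4893   -0.2446
  eq          1.249     11.07
  solve Keq expr → x = -0.2446; check Q = 7.102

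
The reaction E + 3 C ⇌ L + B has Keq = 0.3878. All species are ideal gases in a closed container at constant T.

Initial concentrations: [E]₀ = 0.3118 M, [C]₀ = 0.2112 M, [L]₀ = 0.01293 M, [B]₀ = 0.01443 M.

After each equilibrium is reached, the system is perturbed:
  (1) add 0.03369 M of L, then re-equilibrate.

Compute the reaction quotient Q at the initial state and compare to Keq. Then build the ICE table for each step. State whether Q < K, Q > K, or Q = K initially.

Q₀ = 0.06352 vs Keq = 0.3878 ⇒ Q<K, forward
Step 1:
                  E         C         L         B
  init       0.3118    0.2112   0.01293   0.01443
  Δ        -0.01161  -0.03482   0.01161   0.01161
  eq         0.3002    0.1764   0.02454   0.02604
  solve Keq expr → x = 0.01161; check Q = 0.3878
Then add 0.03369 M of L.
Step 2:
                  E         C         L         B
  init       0.3002    0.1764   0.05823   0.02604
  Δ        0.007514   0.02254 -0.007514 -0.007514
  eq         0.3077    0.1989   0.05071   0.01852
  solve Keq expr → x = -0.007514; check Q = 0.3878

Q₀ = 0.06352; Q < K (proceeds forward)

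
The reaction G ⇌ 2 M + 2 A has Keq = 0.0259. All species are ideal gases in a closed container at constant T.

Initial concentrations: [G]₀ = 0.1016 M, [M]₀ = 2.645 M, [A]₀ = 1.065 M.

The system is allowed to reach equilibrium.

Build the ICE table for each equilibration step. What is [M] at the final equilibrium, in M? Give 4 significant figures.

[M]_eq = 1.655 M

Q₀ = 78.1 vs Keq = 0.0259 ⇒ Q>K, reverse
Step 1:
                   G          M          A
  I           0.1016      2.645      1.065
  C           0.4949    -0.9899    -0.9899
  E           0.5965      1.655     0.0751
  solve Keq expr → x = -0.4949; check Q = 0.0259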